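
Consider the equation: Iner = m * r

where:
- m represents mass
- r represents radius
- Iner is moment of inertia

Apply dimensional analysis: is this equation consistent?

No

m (mass) has dimensions [M].
r (radius) has dimensions [L].
Iner (moment of inertia) has dimensions [L^2 M].

Left side: [L^2 M]
Right side: [L M]

The two sides have different dimensions, so the equation is NOT dimensionally consistent.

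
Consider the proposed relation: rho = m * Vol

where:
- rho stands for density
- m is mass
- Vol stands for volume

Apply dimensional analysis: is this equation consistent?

No

rho (density) has dimensions [L^-3 M].
m (mass) has dimensions [M].
Vol (volume) has dimensions [L^3].

Left side: [L^-3 M]
Right side: [L^3 M]

The two sides have different dimensions, so the equation is NOT dimensionally consistent.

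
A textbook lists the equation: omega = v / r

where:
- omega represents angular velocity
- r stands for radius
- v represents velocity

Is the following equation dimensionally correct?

Yes

omega (angular velocity) has dimensions [T^-1].
r (radius) has dimensions [L].
v (velocity) has dimensions [L T^-1].

Left side: [T^-1]
Right side: [T^-1]

Both sides have the same dimensions, so the equation is dimensionally consistent.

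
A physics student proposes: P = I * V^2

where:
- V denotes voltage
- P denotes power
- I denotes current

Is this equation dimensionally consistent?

No

V (voltage) has dimensions [I^-1 L^2 M T^-3].
P (power) has dimensions [L^2 M T^-3].
I (current) has dimensions [I].

Left side: [L^2 M T^-3]
Right side: [I^-1 L^4 M^2 T^-6]

The two sides have different dimensions, so the equation is NOT dimensionally consistent.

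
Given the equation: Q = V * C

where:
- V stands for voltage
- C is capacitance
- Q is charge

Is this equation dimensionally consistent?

Yes

V (voltage) has dimensions [I^-1 L^2 M T^-3].
C (capacitance) has dimensions [I^2 L^-2 M^-1 T^4].
Q (charge) has dimensions [I T].

Left side: [I T]
Right side: [I T]

Both sides have the same dimensions, so the equation is dimensionally consistent.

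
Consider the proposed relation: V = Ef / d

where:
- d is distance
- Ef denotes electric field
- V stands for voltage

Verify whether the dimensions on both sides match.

No

d (distance) has dimensions [L].
Ef (electric field) has dimensions [I^-1 L M T^-3].
V (voltage) has dimensions [I^-1 L^2 M T^-3].

Left side: [I^-1 L^2 M T^-3]
Right side: [I^-1 M T^-3]

The two sides have different dimensions, so the equation is NOT dimensionally consistent.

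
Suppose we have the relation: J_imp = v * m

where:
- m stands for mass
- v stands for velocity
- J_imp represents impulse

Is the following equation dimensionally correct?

Yes

m (mass) has dimensions [M].
v (velocity) has dimensions [L T^-1].
J_imp (impulse) has dimensions [L M T^-1].

Left side: [L M T^-1]
Right side: [L M T^-1]

Both sides have the same dimensions, so the equation is dimensionally consistent.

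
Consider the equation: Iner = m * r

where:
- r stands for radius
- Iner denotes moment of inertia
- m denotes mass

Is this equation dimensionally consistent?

No

r (radius) has dimensions [L].
Iner (moment of inertia) has dimensions [L^2 M].
m (mass) has dimensions [M].

Left side: [L^2 M]
Right side: [L M]

The two sides have different dimensions, so the equation is NOT dimensionally consistent.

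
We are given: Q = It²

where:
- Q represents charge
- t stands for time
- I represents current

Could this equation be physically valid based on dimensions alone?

No

Q (charge) has dimensions [I T].
t (time) has dimensions [T].
I (current) has dimensions [I].

Left side: [I T]
Right side: [I T^2]

The two sides have different dimensions, so the equation is NOT dimensionally consistent.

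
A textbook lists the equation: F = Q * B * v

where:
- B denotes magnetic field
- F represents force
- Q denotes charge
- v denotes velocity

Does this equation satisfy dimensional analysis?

Yes

B (magnetic field) has dimensions [I^-1 M T^-2].
F (force) has dimensions [L M T^-2].
Q (charge) has dimensions [I T].
v (velocity) has dimensions [L T^-1].

Left side: [L M T^-2]
Right side: [L M T^-2]

Both sides have the same dimensions, so the equation is dimensionally consistent.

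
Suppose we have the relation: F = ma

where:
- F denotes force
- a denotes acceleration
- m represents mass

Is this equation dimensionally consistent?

Yes

F (force) has dimensions [L M T^-2].
a (acceleration) has dimensions [L T^-2].
m (mass) has dimensions [M].

Left side: [L M T^-2]
Right side: [L M T^-2]

Both sides have the same dimensions, so the equation is dimensionally consistent.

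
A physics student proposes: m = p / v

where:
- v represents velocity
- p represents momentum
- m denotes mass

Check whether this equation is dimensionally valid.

Yes

v (velocity) has dimensions [L T^-1].
p (momentum) has dimensions [L M T^-1].
m (mass) has dimensions [M].

Left side: [M]
Right side: [M]

Both sides have the same dimensions, so the equation is dimensionally consistent.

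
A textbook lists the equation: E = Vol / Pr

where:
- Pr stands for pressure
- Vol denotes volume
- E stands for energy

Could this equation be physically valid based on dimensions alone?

No

Pr (pressure) has dimensions [L^-1 M T^-2].
Vol (volume) has dimensions [L^3].
E (energy) has dimensions [L^2 M T^-2].

Left side: [L^2 M T^-2]
Right side: [L^4 M^-1 T^2]

The two sides have different dimensions, so the equation is NOT dimensionally consistent.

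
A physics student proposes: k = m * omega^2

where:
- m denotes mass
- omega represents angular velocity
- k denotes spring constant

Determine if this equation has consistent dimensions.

Yes

m (mass) has dimensions [M].
omega (angular velocity) has dimensions [T^-1].
k (spring constant) has dimensions [M T^-2].

Left side: [M T^-2]
Right side: [M T^-2]

Both sides have the same dimensions, so the equation is dimensionally consistent.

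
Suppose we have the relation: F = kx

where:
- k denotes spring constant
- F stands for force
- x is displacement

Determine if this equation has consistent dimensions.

Yes

k (spring constant) has dimensions [M T^-2].
F (force) has dimensions [L M T^-2].
x (displacement) has dimensions [L].

Left side: [L M T^-2]
Right side: [L M T^-2]

Both sides have the same dimensions, so the equation is dimensionally consistent.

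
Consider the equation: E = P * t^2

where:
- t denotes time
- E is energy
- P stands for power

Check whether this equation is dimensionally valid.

No

t (time) has dimensions [T].
E (energy) has dimensions [L^2 M T^-2].
P (power) has dimensions [L^2 M T^-3].

Left side: [L^2 M T^-2]
Right side: [L^2 M T^-1]

The two sides have different dimensions, so the equation is NOT dimensionally consistent.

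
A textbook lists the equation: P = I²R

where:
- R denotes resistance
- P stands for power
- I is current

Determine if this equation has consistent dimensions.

Yes

R (resistance) has dimensions [I^-2 L^2 M T^-3].
P (power) has dimensions [L^2 M T^-3].
I (current) has dimensions [I].

Left side: [L^2 M T^-3]
Right side: [L^2 M T^-3]

Both sides have the same dimensions, so the equation is dimensionally consistent.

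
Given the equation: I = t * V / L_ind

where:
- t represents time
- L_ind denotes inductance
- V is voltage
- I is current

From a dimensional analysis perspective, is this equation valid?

Yes

t (time) has dimensions [T].
L_ind (inductance) has dimensions [I^-2 L^2 M T^-2].
V (voltage) has dimensions [I^-1 L^2 M T^-3].
I (current) has dimensions [I].

Left side: [I]
Right side: [I]

Both sides have the same dimensions, so the equation is dimensionally consistent.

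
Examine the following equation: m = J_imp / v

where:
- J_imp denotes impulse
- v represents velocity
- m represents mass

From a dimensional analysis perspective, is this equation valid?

Yes

J_imp (impulse) has dimensions [L M T^-1].
v (velocity) has dimensions [L T^-1].
m (mass) has dimensions [M].

Left side: [M]
Right side: [M]

Both sides have the same dimensions, so the equation is dimensionally consistent.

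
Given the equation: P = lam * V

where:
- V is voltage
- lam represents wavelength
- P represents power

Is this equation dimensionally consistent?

No

V (voltage) has dimensions [I^-1 L^2 M T^-3].
lam (wavelength) has dimensions [L].
P (power) has dimensions [L^2 M T^-3].

Left side: [L^2 M T^-3]
Right side: [I^-1 L^3 M T^-3]

The two sides have different dimensions, so the equation is NOT dimensionally consistent.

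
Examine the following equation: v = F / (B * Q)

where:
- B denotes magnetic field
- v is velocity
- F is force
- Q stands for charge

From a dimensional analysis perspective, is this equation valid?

Yes

B (magnetic field) has dimensions [I^-1 M T^-2].
v (velocity) has dimensions [L T^-1].
F (force) has dimensions [L M T^-2].
Q (charge) has dimensions [I T].

Left side: [L T^-1]
Right side: [L T^-1]

Both sides have the same dimensions, so the equation is dimensionally consistent.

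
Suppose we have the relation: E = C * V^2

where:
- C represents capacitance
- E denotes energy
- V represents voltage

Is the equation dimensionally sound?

Yes

C (capacitance) has dimensions [I^2 L^-2 M^-1 T^4].
E (energy) has dimensions [L^2 M T^-2].
V (voltage) has dimensions [I^-1 L^2 M T^-3].

Left side: [L^2 M T^-2]
Right side: [L^2 M T^-2]

Both sides have the same dimensions, so the equation is dimensionally consistent.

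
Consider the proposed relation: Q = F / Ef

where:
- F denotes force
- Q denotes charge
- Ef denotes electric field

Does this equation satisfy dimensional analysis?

Yes

F (force) has dimensions [L M T^-2].
Q (charge) has dimensions [I T].
Ef (electric field) has dimensions [I^-1 L M T^-3].

Left side: [I T]
Right side: [I T]

Both sides have the same dimensions, so the equation is dimensionally consistent.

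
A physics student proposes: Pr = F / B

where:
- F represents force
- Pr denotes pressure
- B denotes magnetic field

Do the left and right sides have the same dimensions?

No

F (force) has dimensions [L M T^-2].
Pr (pressure) has dimensions [L^-1 M T^-2].
B (magnetic field) has dimensions [I^-1 M T^-2].

Left side: [L^-1 M T^-2]
Right side: [I L]

The two sides have different dimensions, so the equation is NOT dimensionally consistent.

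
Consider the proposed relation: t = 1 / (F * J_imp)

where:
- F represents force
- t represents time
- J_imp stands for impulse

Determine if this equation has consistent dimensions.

No

F (force) has dimensions [L M T^-2].
t (time) has dimensions [T].
J_imp (impulse) has dimensions [L M T^-1].

Left side: [T]
Right side: [L^-2 M^-2 T^3]

The two sides have different dimensions, so the equation is NOT dimensionally consistent.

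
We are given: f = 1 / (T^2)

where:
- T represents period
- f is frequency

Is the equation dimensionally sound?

No

T (period) has dimensions [T].
f (frequency) has dimensions [T^-1].

Left side: [T^-1]
Right side: [T^-2]

The two sides have different dimensions, so the equation is NOT dimensionally consistent.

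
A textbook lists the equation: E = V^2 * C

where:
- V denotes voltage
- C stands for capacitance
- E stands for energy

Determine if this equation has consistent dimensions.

Yes

V (voltage) has dimensions [I^-1 L^2 M T^-3].
C (capacitance) has dimensions [I^2 L^-2 M^-1 T^4].
E (energy) has dimensions [L^2 M T^-2].

Left side: [L^2 M T^-2]
Right side: [L^2 M T^-2]

Both sides have the same dimensions, so the equation is dimensionally consistent.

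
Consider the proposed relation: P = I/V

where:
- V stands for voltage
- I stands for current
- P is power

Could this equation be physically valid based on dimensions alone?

No

V (voltage) has dimensions [I^-1 L^2 M T^-3].
I (current) has dimensions [I].
P (power) has dimensions [L^2 M T^-3].

Left side: [L^2 M T^-3]
Right side: [I^2 L^-2 M^-1 T^3]

The two sides have different dimensions, so the equation is NOT dimensionally consistent.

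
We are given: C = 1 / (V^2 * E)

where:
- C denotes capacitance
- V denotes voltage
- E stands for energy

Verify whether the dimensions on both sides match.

No

C (capacitance) has dimensions [I^2 L^-2 M^-1 T^4].
V (voltage) has dimensions [I^-1 L^2 M T^-3].
E (energy) has dimensions [L^2 M T^-2].

Left side: [I^2 L^-2 M^-1 T^4]
Right side: [I^2 L^-6 M^-3 T^8]

The two sides have different dimensions, so the equation is NOT dimensionally consistent.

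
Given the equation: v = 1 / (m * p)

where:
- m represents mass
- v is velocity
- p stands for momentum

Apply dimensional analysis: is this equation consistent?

No

m (mass) has dimensions [M].
v (velocity) has dimensions [L T^-1].
p (momentum) has dimensions [L M T^-1].

Left side: [L T^-1]
Right side: [L^-1 M^-2 T]

The two sides have different dimensions, so the equation is NOT dimensionally consistent.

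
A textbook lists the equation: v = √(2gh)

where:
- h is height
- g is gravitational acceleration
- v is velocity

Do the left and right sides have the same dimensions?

Yes

h (height) has dimensions [L].
g (gravitational acceleration) has dimensions [L T^-2].
v (velocity) has dimensions [L T^-1].

Left side: [L T^-1]
Right side: [L T^-1]

Both sides have the same dimensions, so the equation is dimensionally consistent.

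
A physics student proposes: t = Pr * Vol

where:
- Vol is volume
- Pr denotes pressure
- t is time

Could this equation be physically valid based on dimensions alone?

No

Vol (volume) has dimensions [L^3].
Pr (pressure) has dimensions [L^-1 M T^-2].
t (time) has dimensions [T].

Left side: [T]
Right side: [L^2 M T^-2]

The two sides have different dimensions, so the equation is NOT dimensionally consistent.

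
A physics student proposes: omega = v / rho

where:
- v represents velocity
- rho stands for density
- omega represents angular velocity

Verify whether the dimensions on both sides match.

No

v (velocity) has dimensions [L T^-1].
rho (density) has dimensions [L^-3 M].
omega (angular velocity) has dimensions [T^-1].

Left side: [T^-1]
Right side: [L^4 M^-1 T^-1]

The two sides have different dimensions, so the equation is NOT dimensionally consistent.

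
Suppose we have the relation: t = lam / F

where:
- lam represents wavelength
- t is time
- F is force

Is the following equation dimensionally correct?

No

lam (wavelength) has dimensions [L].
t (time) has dimensions [T].
F (force) has dimensions [L M T^-2].

Left side: [T]
Right side: [M^-1 T^2]

The two sides have different dimensions, so the equation is NOT dimensionally consistent.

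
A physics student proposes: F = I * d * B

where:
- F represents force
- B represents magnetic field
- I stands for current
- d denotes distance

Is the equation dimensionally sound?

Yes

F (force) has dimensions [L M T^-2].
B (magnetic field) has dimensions [I^-1 M T^-2].
I (current) has dimensions [I].
d (distance) has dimensions [L].

Left side: [L M T^-2]
Right side: [L M T^-2]

Both sides have the same dimensions, so the equation is dimensionally consistent.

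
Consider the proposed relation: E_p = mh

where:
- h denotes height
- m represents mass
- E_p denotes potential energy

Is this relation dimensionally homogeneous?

No

h (height) has dimensions [L].
m (mass) has dimensions [M].
E_p (potential energy) has dimensions [L^2 M T^-2].

Left side: [L^2 M T^-2]
Right side: [L M]

The two sides have different dimensions, so the equation is NOT dimensionally consistent.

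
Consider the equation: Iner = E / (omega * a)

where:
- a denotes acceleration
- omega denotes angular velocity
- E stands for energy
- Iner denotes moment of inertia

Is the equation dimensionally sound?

No

a (acceleration) has dimensions [L T^-2].
omega (angular velocity) has dimensions [T^-1].
E (energy) has dimensions [L^2 M T^-2].
Iner (moment of inertia) has dimensions [L^2 M].

Left side: [L^2 M]
Right side: [L M T]

The two sides have different dimensions, so the equation is NOT dimensionally consistent.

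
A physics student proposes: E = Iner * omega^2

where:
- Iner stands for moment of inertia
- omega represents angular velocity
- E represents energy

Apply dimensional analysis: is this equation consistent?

Yes

Iner (moment of inertia) has dimensions [L^2 M].
omega (angular velocity) has dimensions [T^-1].
E (energy) has dimensions [L^2 M T^-2].

Left side: [L^2 M T^-2]
Right side: [L^2 M T^-2]

Both sides have the same dimensions, so the equation is dimensionally consistent.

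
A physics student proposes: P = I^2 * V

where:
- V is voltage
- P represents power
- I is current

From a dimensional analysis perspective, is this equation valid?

No

V (voltage) has dimensions [I^-1 L^2 M T^-3].
P (power) has dimensions [L^2 M T^-3].
I (current) has dimensions [I].

Left side: [L^2 M T^-3]
Right side: [I L^2 M T^-3]

The two sides have different dimensions, so the equation is NOT dimensionally consistent.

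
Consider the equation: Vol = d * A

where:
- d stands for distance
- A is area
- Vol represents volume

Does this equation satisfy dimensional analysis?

Yes

d (distance) has dimensions [L].
A (area) has dimensions [L^2].
Vol (volume) has dimensions [L^3].

Left side: [L^3]
Right side: [L^3]

Both sides have the same dimensions, so the equation is dimensionally consistent.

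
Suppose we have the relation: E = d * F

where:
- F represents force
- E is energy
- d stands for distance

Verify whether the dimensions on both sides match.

Yes

F (force) has dimensions [L M T^-2].
E (energy) has dimensions [L^2 M T^-2].
d (distance) has dimensions [L].

Left side: [L^2 M T^-2]
Right side: [L^2 M T^-2]

Both sides have the same dimensions, so the equation is dimensionally consistent.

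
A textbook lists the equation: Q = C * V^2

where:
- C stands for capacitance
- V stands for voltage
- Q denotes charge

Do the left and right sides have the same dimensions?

No

C (capacitance) has dimensions [I^2 L^-2 M^-1 T^4].
V (voltage) has dimensions [I^-1 L^2 M T^-3].
Q (charge) has dimensions [I T].

Left side: [I T]
Right side: [L^2 M T^-2]

The two sides have different dimensions, so the equation is NOT dimensionally consistent.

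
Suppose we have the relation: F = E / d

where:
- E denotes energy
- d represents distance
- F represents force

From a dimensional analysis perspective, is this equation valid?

Yes

E (energy) has dimensions [L^2 M T^-2].
d (distance) has dimensions [L].
F (force) has dimensions [L M T^-2].

Left side: [L M T^-2]
Right side: [L M T^-2]

Both sides have the same dimensions, so the equation is dimensionally consistent.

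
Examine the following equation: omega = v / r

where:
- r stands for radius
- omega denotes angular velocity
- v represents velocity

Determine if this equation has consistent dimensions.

Yes

r (radius) has dimensions [L].
omega (angular velocity) has dimensions [T^-1].
v (velocity) has dimensions [L T^-1].

Left side: [T^-1]
Right side: [T^-1]

Both sides have the same dimensions, so the equation is dimensionally consistent.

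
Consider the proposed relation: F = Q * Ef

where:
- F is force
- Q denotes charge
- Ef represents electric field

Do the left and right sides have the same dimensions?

Yes

F (force) has dimensions [L M T^-2].
Q (charge) has dimensions [I T].
Ef (electric field) has dimensions [I^-1 L M T^-3].

Left side: [L M T^-2]
Right side: [L M T^-2]

Both sides have the same dimensions, so the equation is dimensionally consistent.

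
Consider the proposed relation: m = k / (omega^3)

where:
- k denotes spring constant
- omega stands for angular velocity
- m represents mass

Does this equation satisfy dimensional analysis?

No

k (spring constant) has dimensions [M T^-2].
omega (angular velocity) has dimensions [T^-1].
m (mass) has dimensions [M].

Left side: [M]
Right side: [M T]

The two sides have different dimensions, so the equation is NOT dimensionally consistent.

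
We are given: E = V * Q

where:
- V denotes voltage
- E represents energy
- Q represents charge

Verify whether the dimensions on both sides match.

Yes

V (voltage) has dimensions [I^-1 L^2 M T^-3].
E (energy) has dimensions [L^2 M T^-2].
Q (charge) has dimensions [I T].

Left side: [L^2 M T^-2]
Right side: [L^2 M T^-2]

Both sides have the same dimensions, so the equation is dimensionally consistent.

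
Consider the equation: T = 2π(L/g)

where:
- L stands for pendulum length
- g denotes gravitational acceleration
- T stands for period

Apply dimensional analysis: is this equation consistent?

No

L (pendulum length) has dimensions [L].
g (gravitational acceleration) has dimensions [L T^-2].
T (period) has dimensions [T].

Left side: [T]
Right side: [T^2]

The two sides have different dimensions, so the equation is NOT dimensionally consistent.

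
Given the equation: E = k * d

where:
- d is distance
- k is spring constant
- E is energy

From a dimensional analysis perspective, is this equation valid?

No

d (distance) has dimensions [L].
k (spring constant) has dimensions [M T^-2].
E (energy) has dimensions [L^2 M T^-2].

Left side: [L^2 M T^-2]
Right side: [L M T^-2]

The two sides have different dimensions, so the equation is NOT dimensionally consistent.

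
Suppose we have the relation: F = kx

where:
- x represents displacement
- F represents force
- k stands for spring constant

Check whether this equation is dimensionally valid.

Yes

x (displacement) has dimensions [L].
F (force) has dimensions [L M T^-2].
k (spring constant) has dimensions [M T^-2].

Left side: [L M T^-2]
Right side: [L M T^-2]

Both sides have the same dimensions, so the equation is dimensionally consistent.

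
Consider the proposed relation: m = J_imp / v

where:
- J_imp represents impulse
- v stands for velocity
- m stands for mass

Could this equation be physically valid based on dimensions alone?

Yes

J_imp (impulse) has dimensions [L M T^-1].
v (velocity) has dimensions [L T^-1].
m (mass) has dimensions [M].

Left side: [M]
Right side: [M]

Both sides have the same dimensions, so the equation is dimensionally consistent.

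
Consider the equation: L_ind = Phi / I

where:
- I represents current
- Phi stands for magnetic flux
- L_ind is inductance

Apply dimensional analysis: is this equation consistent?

Yes

I (current) has dimensions [I].
Phi (magnetic flux) has dimensions [I^-1 L^2 M T^-2].
L_ind (inductance) has dimensions [I^-2 L^2 M T^-2].

Left side: [I^-2 L^2 M T^-2]
Right side: [I^-2 L^2 M T^-2]

Both sides have the same dimensions, so the equation is dimensionally consistent.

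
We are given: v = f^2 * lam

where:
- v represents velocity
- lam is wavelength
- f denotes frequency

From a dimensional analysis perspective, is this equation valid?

No

v (velocity) has dimensions [L T^-1].
lam (wavelength) has dimensions [L].
f (frequency) has dimensions [T^-1].

Left side: [L T^-1]
Right side: [L T^-2]

The two sides have different dimensions, so the equation is NOT dimensionally consistent.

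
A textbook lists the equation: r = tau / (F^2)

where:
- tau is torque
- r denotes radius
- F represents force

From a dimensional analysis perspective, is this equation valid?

No

tau (torque) has dimensions [L^2 M T^-2].
r (radius) has dimensions [L].
F (force) has dimensions [L M T^-2].

Left side: [L]
Right side: [M^-1 T^2]

The two sides have different dimensions, so the equation is NOT dimensionally consistent.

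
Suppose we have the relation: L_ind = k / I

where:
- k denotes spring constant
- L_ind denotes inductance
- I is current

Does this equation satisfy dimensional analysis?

No

k (spring constant) has dimensions [M T^-2].
L_ind (inductance) has dimensions [I^-2 L^2 M T^-2].
I (current) has dimensions [I].

Left side: [I^-2 L^2 M T^-2]
Right side: [I^-1 M T^-2]

The two sides have different dimensions, so the equation is NOT dimensionally consistent.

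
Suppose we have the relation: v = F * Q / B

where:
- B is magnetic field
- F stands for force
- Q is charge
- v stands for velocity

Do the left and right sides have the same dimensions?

No

B (magnetic field) has dimensions [I^-1 M T^-2].
F (force) has dimensions [L M T^-2].
Q (charge) has dimensions [I T].
v (velocity) has dimensions [L T^-1].

Left side: [L T^-1]
Right side: [I^2 L T]

The two sides have different dimensions, so the equation is NOT dimensionally consistent.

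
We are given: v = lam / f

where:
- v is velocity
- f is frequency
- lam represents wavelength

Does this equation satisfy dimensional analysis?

No

v (velocity) has dimensions [L T^-1].
f (frequency) has dimensions [T^-1].
lam (wavelength) has dimensions [L].

Left side: [L T^-1]
Right side: [L T]

The two sides have different dimensions, so the equation is NOT dimensionally consistent.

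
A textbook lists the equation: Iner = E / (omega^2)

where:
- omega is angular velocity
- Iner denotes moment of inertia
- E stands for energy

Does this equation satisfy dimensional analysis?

Yes

omega (angular velocity) has dimensions [T^-1].
Iner (moment of inertia) has dimensions [L^2 M].
E (energy) has dimensions [L^2 M T^-2].

Left side: [L^2 M]
Right side: [L^2 M]

Both sides have the same dimensions, so the equation is dimensionally consistent.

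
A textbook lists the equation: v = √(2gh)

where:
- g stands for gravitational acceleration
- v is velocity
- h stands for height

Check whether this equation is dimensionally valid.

Yes

g (gravitational acceleration) has dimensions [L T^-2].
v (velocity) has dimensions [L T^-1].
h (height) has dimensions [L].

Left side: [L T^-1]
Right side: [L T^-1]

Both sides have the same dimensions, so the equation is dimensionally consistent.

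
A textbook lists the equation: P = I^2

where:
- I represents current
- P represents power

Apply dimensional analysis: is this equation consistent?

No

I (current) has dimensions [I].
P (power) has dimensions [L^2 M T^-3].

Left side: [L^2 M T^-3]
Right side: [I^2]

The two sides have different dimensions, so the equation is NOT dimensionally consistent.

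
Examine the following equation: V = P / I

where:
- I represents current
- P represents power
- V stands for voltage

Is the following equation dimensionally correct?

Yes

I (current) has dimensions [I].
P (power) has dimensions [L^2 M T^-3].
V (voltage) has dimensions [I^-1 L^2 M T^-3].

Left side: [I^-1 L^2 M T^-3]
Right side: [I^-1 L^2 M T^-3]

Both sides have the same dimensions, so the equation is dimensionally consistent.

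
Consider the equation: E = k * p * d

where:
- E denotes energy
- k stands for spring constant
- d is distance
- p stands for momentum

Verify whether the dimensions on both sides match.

No

E (energy) has dimensions [L^2 M T^-2].
k (spring constant) has dimensions [M T^-2].
d (distance) has dimensions [L].
p (momentum) has dimensions [L M T^-1].

Left side: [L^2 M T^-2]
Right side: [L^2 M^2 T^-3]

The two sides have different dimensions, so the equation is NOT dimensionally consistent.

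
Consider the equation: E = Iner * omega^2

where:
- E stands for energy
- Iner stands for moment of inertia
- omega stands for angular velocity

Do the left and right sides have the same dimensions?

Yes

E (energy) has dimensions [L^2 M T^-2].
Iner (moment of inertia) has dimensions [L^2 M].
omega (angular velocity) has dimensions [T^-1].

Left side: [L^2 M T^-2]
Right side: [L^2 M T^-2]

Both sides have the same dimensions, so the equation is dimensionally consistent.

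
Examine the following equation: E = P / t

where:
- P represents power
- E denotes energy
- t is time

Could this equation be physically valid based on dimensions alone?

No

P (power) has dimensions [L^2 M T^-3].
E (energy) has dimensions [L^2 M T^-2].
t (time) has dimensions [T].

Left side: [L^2 M T^-2]
Right side: [L^2 M T^-4]

The two sides have different dimensions, so the equation is NOT dimensionally consistent.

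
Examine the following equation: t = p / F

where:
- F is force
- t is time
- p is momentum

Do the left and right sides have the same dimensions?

Yes

F (force) has dimensions [L M T^-2].
t (time) has dimensions [T].
p (momentum) has dimensions [L M T^-1].

Left side: [T]
Right side: [T]

Both sides have the same dimensions, so the equation is dimensionally consistent.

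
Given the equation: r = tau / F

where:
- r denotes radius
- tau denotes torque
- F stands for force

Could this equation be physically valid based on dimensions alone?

Yes

r (radius) has dimensions [L].
tau (torque) has dimensions [L^2 M T^-2].
F (force) has dimensions [L M T^-2].

Left side: [L]
Right side: [L]

Both sides have the same dimensions, so the equation is dimensionally consistent.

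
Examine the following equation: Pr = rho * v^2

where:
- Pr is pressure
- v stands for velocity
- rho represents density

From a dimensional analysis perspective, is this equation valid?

Yes

Pr (pressure) has dimensions [L^-1 M T^-2].
v (velocity) has dimensions [L T^-1].
rho (density) has dimensions [L^-3 M].

Left side: [L^-1 M T^-2]
Right side: [L^-1 M T^-2]

Both sides have the same dimensions, so the equation is dimensionally consistent.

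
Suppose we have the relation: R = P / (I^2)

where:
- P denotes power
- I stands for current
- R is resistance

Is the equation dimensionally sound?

Yes

P (power) has dimensions [L^2 M T^-3].
I (current) has dimensions [I].
R (resistance) has dimensions [I^-2 L^2 M T^-3].

Left side: [I^-2 L^2 M T^-3]
Right side: [I^-2 L^2 M T^-3]

Both sides have the same dimensions, so the equation is dimensionally consistent.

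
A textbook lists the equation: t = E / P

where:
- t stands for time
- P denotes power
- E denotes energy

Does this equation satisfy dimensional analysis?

Yes

t (time) has dimensions [T].
P (power) has dimensions [L^2 M T^-3].
E (energy) has dimensions [L^2 M T^-2].

Left side: [T]
Right side: [T]

Both sides have the same dimensions, so the equation is dimensionally consistent.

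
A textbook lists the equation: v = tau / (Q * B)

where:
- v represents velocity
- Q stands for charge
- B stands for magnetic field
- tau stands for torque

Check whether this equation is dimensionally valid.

No

v (velocity) has dimensions [L T^-1].
Q (charge) has dimensions [I T].
B (magnetic field) has dimensions [I^-1 M T^-2].
tau (torque) has dimensions [L^2 M T^-2].

Left side: [L T^-1]
Right side: [L^2 T^-1]

The two sides have different dimensions, so the equation is NOT dimensionally consistent.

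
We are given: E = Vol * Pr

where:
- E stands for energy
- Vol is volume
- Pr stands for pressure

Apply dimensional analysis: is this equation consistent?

Yes

E (energy) has dimensions [L^2 M T^-2].
Vol (volume) has dimensions [L^3].
Pr (pressure) has dimensions [L^-1 M T^-2].

Left side: [L^2 M T^-2]
Right side: [L^2 M T^-2]

Both sides have the same dimensions, so the equation is dimensionally consistent.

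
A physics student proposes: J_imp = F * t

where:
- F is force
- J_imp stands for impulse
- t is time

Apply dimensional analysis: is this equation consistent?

Yes

F (force) has dimensions [L M T^-2].
J_imp (impulse) has dimensions [L M T^-1].
t (time) has dimensions [T].

Left side: [L M T^-1]
Right side: [L M T^-1]

Both sides have the same dimensions, so the equation is dimensionally consistent.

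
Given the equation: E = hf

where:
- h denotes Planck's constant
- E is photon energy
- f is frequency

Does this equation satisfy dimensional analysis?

Yes

h (Planck's constant) has dimensions [L^2 M T^-1].
E (photon energy) has dimensions [L^2 M T^-2].
f (frequency) has dimensions [T^-1].

Left side: [L^2 M T^-2]
Right side: [L^2 M T^-2]

Both sides have the same dimensions, so the equation is dimensionally consistent.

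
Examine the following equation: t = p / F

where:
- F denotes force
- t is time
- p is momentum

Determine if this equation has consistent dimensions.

Yes

F (force) has dimensions [L M T^-2].
t (time) has dimensions [T].
p (momentum) has dimensions [L M T^-1].

Left side: [T]
Right side: [T]

Both sides have the same dimensions, so the equation is dimensionally consistent.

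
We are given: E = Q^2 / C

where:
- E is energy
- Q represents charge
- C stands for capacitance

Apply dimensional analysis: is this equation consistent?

Yes

E (energy) has dimensions [L^2 M T^-2].
Q (charge) has dimensions [I T].
C (capacitance) has dimensions [I^2 L^-2 M^-1 T^4].

Left side: [L^2 M T^-2]
Right side: [L^2 M T^-2]

Both sides have the same dimensions, so the equation is dimensionally consistent.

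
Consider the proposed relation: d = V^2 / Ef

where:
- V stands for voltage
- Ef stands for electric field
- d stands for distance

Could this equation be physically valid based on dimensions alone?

No

V (voltage) has dimensions [I^-1 L^2 M T^-3].
Ef (electric field) has dimensions [I^-1 L M T^-3].
d (distance) has dimensions [L].

Left side: [L]
Right side: [I^-1 L^3 M T^-3]

The two sides have different dimensions, so the equation is NOT dimensionally consistent.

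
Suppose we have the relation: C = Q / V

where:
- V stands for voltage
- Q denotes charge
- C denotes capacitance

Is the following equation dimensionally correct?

Yes

V (voltage) has dimensions [I^-1 L^2 M T^-3].
Q (charge) has dimensions [I T].
C (capacitance) has dimensions [I^2 L^-2 M^-1 T^4].

Left side: [I^2 L^-2 M^-1 T^4]
Right side: [I^2 L^-2 M^-1 T^4]

Both sides have the same dimensions, so the equation is dimensionally consistent.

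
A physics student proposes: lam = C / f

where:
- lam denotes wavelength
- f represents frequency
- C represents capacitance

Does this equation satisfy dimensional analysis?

No

lam (wavelength) has dimensions [L].
f (frequency) has dimensions [T^-1].
C (capacitance) has dimensions [I^2 L^-2 M^-1 T^4].

Left side: [L]
Right side: [I^2 L^-2 M^-1 T^5]

The two sides have different dimensions, so the equation is NOT dimensionally consistent.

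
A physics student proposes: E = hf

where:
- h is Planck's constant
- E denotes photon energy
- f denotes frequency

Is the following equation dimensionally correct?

Yes

h (Planck's constant) has dimensions [L^2 M T^-1].
E (photon energy) has dimensions [L^2 M T^-2].
f (frequency) has dimensions [T^-1].

Left side: [L^2 M T^-2]
Right side: [L^2 M T^-2]

Both sides have the same dimensions, so the equation is dimensionally consistent.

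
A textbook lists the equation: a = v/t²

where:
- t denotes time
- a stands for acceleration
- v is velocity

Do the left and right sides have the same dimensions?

No

t (time) has dimensions [T].
a (acceleration) has dimensions [L T^-2].
v (velocity) has dimensions [L T^-1].

Left side: [L T^-2]
Right side: [L T^-3]

The two sides have different dimensions, so the equation is NOT dimensionally consistent.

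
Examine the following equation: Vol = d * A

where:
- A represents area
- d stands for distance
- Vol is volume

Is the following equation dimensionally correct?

Yes

A (area) has dimensions [L^2].
d (distance) has dimensions [L].
Vol (volume) has dimensions [L^3].

Left side: [L^3]
Right side: [L^3]

Both sides have the same dimensions, so the equation is dimensionally consistent.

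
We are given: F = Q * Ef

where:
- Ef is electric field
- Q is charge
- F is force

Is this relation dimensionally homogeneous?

Yes

Ef (electric field) has dimensions [I^-1 L M T^-3].
Q (charge) has dimensions [I T].
F (force) has dimensions [L M T^-2].

Left side: [L M T^-2]
Right side: [L M T^-2]

Both sides have the same dimensions, so the equation is dimensionally consistent.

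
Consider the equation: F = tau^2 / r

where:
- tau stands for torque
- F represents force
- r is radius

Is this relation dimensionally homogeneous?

No

tau (torque) has dimensions [L^2 M T^-2].
F (force) has dimensions [L M T^-2].
r (radius) has dimensions [L].

Left side: [L M T^-2]
Right side: [L^3 M^2 T^-4]

The two sides have different dimensions, so the equation is NOT dimensionally consistent.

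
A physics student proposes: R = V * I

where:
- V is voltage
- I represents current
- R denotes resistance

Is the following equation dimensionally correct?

No

V (voltage) has dimensions [I^-1 L^2 M T^-3].
I (current) has dimensions [I].
R (resistance) has dimensions [I^-2 L^2 M T^-3].

Left side: [I^-2 L^2 M T^-3]
Right side: [L^2 M T^-3]

The two sides have different dimensions, so the equation is NOT dimensionally consistent.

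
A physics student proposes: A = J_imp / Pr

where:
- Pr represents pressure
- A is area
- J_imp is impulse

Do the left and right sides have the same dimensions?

No

Pr (pressure) has dimensions [L^-1 M T^-2].
A (area) has dimensions [L^2].
J_imp (impulse) has dimensions [L M T^-1].

Left side: [L^2]
Right side: [L^2 T]

The two sides have different dimensions, so the equation is NOT dimensionally consistent.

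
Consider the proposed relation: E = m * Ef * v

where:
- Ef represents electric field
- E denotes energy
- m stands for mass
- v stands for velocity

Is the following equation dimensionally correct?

No

Ef (electric field) has dimensions [I^-1 L M T^-3].
E (energy) has dimensions [L^2 M T^-2].
m (mass) has dimensions [M].
v (velocity) has dimensions [L T^-1].

Left side: [L^2 M T^-2]
Right side: [I^-1 L^2 M^2 T^-4]

The two sides have different dimensions, so the equation is NOT dimensionally consistent.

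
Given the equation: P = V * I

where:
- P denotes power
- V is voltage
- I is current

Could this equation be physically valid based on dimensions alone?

Yes

P (power) has dimensions [L^2 M T^-3].
V (voltage) has dimensions [I^-1 L^2 M T^-3].
I (current) has dimensions [I].

Left side: [L^2 M T^-3]
Right side: [L^2 M T^-3]

Both sides have the same dimensions, so the equation is dimensionally consistent.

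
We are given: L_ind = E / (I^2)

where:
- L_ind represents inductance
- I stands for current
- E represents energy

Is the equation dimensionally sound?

Yes

L_ind (inductance) has dimensions [I^-2 L^2 M T^-2].
I (current) has dimensions [I].
E (energy) has dimensions [L^2 M T^-2].

Left side: [I^-2 L^2 M T^-2]
Right side: [I^-2 L^2 M T^-2]

Both sides have the same dimensions, so the equation is dimensionally consistent.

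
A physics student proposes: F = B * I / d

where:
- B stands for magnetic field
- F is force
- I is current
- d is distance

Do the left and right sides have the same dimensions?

No

B (magnetic field) has dimensions [I^-1 M T^-2].
F (force) has dimensions [L M T^-2].
I (current) has dimensions [I].
d (distance) has dimensions [L].

Left side: [L M T^-2]
Right side: [L^-1 M T^-2]

The two sides have different dimensions, so the equation is NOT dimensionally consistent.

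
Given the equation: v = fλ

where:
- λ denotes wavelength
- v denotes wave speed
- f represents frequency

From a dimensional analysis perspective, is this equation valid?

Yes

λ (wavelength) has dimensions [L].
v (wave speed) has dimensions [L T^-1].
f (frequency) has dimensions [T^-1].

Left side: [L T^-1]
Right side: [L T^-1]

Both sides have the same dimensions, so the equation is dimensionally consistent.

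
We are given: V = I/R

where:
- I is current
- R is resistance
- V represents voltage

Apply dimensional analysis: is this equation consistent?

No

I (current) has dimensions [I].
R (resistance) has dimensions [I^-2 L^2 M T^-3].
V (voltage) has dimensions [I^-1 L^2 M T^-3].

Left side: [I^-1 L^2 M T^-3]
Right side: [I^3 L^-2 M^-1 T^3]

The two sides have different dimensions, so the equation is NOT dimensionally consistent.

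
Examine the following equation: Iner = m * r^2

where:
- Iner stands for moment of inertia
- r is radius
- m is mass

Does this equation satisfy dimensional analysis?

Yes

Iner (moment of inertia) has dimensions [L^2 M].
r (radius) has dimensions [L].
m (mass) has dimensions [M].

Left side: [L^2 M]
Right side: [L^2 M]

Both sides have the same dimensions, so the equation is dimensionally consistent.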